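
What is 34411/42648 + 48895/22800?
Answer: 7971791/2701040 ≈ 2.9514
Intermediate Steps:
34411/42648 + 48895/22800 = 34411*(1/42648) + 48895*(1/22800) = 34411/42648 + 9779/4560 = 7971791/2701040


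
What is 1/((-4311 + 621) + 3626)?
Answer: -1/64 ≈ -0.015625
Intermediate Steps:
1/((-4311 + 621) + 3626) = 1/(-3690 + 3626) = 1/(-64) = -1/64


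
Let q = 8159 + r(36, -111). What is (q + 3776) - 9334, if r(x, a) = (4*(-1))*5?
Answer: 2581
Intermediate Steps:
r(x, a) = -20 (r(x, a) = -4*5 = -20)
q = 8139 (q = 8159 - 20 = 8139)
(q + 3776) - 9334 = (8139 + 3776) - 9334 = 11915 - 9334 = 2581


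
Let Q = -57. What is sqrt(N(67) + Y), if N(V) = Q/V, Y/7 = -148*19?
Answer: I*sqrt(88365295)/67 ≈ 140.3*I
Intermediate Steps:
Y = -19684 (Y = 7*(-148*19) = 7*(-2812) = -19684)
N(V) = -57/V
sqrt(N(67) + Y) = sqrt(-57/67 - 19684) = sqrt(-1318885/67) = I*sqrt(88365295)/67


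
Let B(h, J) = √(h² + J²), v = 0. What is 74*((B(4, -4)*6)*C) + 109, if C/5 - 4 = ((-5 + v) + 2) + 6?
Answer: 109 + 62160*√2 ≈ 88017.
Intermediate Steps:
B(h, J) = √(J² + h²)
C = 35 (C = 20 + 5*(((-5 + 0) + 2) + 6) = 20 + 5*((-5 + 2) + 6) = 20 + 5*(-3 + 6) = 20 + 5*3 = 20 + 15 = 35)
74*((B(4, -4)*6)*C) + 109 = 74*((√((-4)² + 4²)*6)*35) + 109 = 74*((√(16 + 16)*6)*35) + 109 = 74*((√32*6)*35) + 109 = 74*(((4*√2)*6)*35) + 109 = 74*((24*√2)*35) + 109 = 74*(840*√2) + 109 = 62160*√2 + 109 = 109 + 62160*√2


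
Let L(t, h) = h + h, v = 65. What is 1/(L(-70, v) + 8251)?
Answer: 1/8381 ≈ 0.00011932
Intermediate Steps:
L(t, h) = 2*h
1/(L(-70, v) + 8251) = 1/(2*65 + 8251) = 1/(130 + 8251) = 1/8381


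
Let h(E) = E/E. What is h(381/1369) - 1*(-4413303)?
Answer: 4413304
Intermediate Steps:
h(E) = 1
h(381/1369) - 1*(-4413303) = 1 - 1*(-4413303) = 1 + 4413303 = 4413304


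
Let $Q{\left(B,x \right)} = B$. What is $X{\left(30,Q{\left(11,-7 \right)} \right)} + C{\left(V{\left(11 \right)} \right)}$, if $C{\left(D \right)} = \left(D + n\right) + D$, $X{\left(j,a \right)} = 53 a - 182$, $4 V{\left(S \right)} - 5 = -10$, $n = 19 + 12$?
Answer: $\frac{859}{2} \approx 429.5$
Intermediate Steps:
$n = 31$
$V{\left(S \right)} = - \frac{5}{4}$ ($V{\left(S \right)} = \frac{5}{4} + \frac{1}{4} \left(-10\right) = \frac{5}{4} - \frac{5}{2} = - \frac{5}{4}$)
$X{\left(j,a \right)} = -182 + 53 a$
$C{\left(D \right)} = 31 + 2 D$ ($C{\left(D \right)} = \left(D + 31\right) + D = \left(31 + D\right) + D = 31 + 2 D$)
$X{\left(30,Q{\left(11,-7 \right)} \right)} + C{\left(V{\left(11 \right)} \right)} = \left(-182 + 53 \cdot 11\right) + \left(31 + 2 \left(- \frac{5}{4}\right)\right) = \left(-182 + 583\right) + \left(31 - \frac{5}{2}\right) = 401 + \frac{57}{2} = \frac{859}{2}$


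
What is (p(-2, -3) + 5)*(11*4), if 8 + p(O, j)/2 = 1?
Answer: -396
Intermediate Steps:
p(O, j) = -14 (p(O, j) = -16 + 2*1 = -16 + 2 = -14)
(p(-2, -3) + 5)*(11*4) = (-14 + 5)*(11*4) = -9*44 = -396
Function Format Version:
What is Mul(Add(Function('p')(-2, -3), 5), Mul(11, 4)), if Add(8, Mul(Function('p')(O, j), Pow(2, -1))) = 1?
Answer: -396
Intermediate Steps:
Function('p')(O, j) = -14 (Function('p')(O, j) = Add(-16, Mul(2, 1)) = Add(-16, 2) = -14)
Mul(Add(Function('p')(-2, -3), 5), Mul(11, 4)) = Mul(Add(-14, 5), Mul(11, 4)) = Mul(-9, 44) = -396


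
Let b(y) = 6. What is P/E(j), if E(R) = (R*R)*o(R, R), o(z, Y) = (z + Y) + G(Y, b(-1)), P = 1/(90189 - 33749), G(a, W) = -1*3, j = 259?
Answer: 1/1949816594600 ≈ 5.1287e-13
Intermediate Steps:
G(a, W) = -3
P = 1/56440 ≈ 1.7718e-5
o(z, Y) = -3 + Y + z (o(z, Y) = (z + Y) - 3 = (Y + z) - 3 = -3 + Y + z)
E(R) = R²*(-3 + 2*R) (E(R) = (R*R)*(-3 + R + R) = R²*(-3 + 2*R))
P/E(j) = 1/(56440*((259²*(-3 + 2*259)))) = 1/(56440*((67081*(-3 + 518)))) = 1/(56440*((67081*515))) = (1/56440)/34546715 = (1/56440)*(1/34546715) = 1/1949816594600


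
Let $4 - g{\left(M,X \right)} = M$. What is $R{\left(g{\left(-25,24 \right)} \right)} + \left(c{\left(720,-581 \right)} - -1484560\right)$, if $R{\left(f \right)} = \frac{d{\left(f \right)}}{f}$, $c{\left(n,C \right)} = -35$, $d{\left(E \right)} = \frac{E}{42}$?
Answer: $\frac{62350051}{42} \approx 1.4845 \cdot 10^{6}$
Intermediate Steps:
$g{\left(M,X \right)} = 4 - M$
$d{\left(E \right)} = \frac{E}{42}$ ($d{\left(E \right)} = E \frac{1}{42} = \frac{E}{42}$)
$R{\left(f \right)} = \frac{1}{42}$ ($R{\left(f \right)} = \frac{\frac{1}{42} f}{f} = \frac{1}{42}$)
$R{\left(g{\left(-25,24 \right)} \right)} + \left(c{\left(720,-581 \right)} - -1484560\right) = \frac{1}{42} - -1484525 = \frac{1}{42} + \left(-35 + 1484560\right) = \frac{1}{42} + 1484525 = \frac{62350051}{42}$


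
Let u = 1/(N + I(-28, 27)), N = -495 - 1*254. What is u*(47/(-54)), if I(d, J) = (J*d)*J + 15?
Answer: 47/1141884 ≈ 4.1160e-5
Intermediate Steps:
I(d, J) = 15 + d*J² (I(d, J) = d*J² + 15 = 15 + d*J²)
N = -749 (N = -495 - 254 = -749)
u = -1/21146 (u = 1/(-749 + (15 - 28*27²)) = 1/(-749 + (15 - 28*729)) = 1/(-749 + (15 - 20412)) = 1/(-749 - 20397) = 1/(-21146) = -1/21146 ≈ -4.7290e-5)
u*(47/(-54)) = -47/(21146*(-54)) = -47*(-1)/(21146*54) = -1/21146*(-47/54) = 47/1141884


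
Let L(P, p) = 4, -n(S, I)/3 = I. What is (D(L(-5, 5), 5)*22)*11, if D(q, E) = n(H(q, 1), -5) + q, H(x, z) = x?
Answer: 4598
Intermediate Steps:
n(S, I) = -3*I
D(q, E) = 15 + q (D(q, E) = -3*(-5) + q = 15 + q)
(D(L(-5, 5), 5)*22)*11 = ((15 + 4)*22)*11 = (19*22)*11 = 418*11 = 4598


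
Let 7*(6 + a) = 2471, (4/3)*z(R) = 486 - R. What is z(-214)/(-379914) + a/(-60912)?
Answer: -27301493/3856886928 ≈ -0.0070786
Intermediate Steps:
z(R) = 729/2 - 3*R/4 (z(R) = 3*(486 - R)/4 = 729/2 - 3*R/4)
a = 347 (a = -6 + (1/7)*2471 = -6 + 353 = 347)
z(-214)/(-379914) + a/(-60912) = (729/2 - 3/4*(-214))/(-379914) + 347/(-60912) = (729/2 + 321/2)*(-1/379914) + 347*(-1/60912) = 525*(-1/379914) - 347/60912 = -175/126638 - 347/60912 = -27301493/3856886928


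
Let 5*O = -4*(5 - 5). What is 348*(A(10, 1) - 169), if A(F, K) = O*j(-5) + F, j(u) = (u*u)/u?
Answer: -55332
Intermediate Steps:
j(u) = u (j(u) = u**2/u = u)
O = 0 (O = (-4*(5 - 5))/5 = (-4*0)/5 = (1/5)*0 = 0)
A(F, K) = F (A(F, K) = 0*(-5) + F = 0 + F = F)
348*(A(10, 1) - 169) = 348*(10 - 169) = 348*(-159) = -55332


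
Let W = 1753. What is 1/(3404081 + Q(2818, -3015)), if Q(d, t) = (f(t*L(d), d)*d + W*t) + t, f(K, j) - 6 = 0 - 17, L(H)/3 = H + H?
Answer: -1/1915227 ≈ -5.2213e-7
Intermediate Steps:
L(H) = 6*H (L(H) = 3*(H + H) = 3*(2*H) = 6*H)
f(K, j) = -11 (f(K, j) = 6 + (0 - 17) = 6 - 17 = -11)
Q(d, t) = -11*d + 1754*t (Q(d, t) = (-11*d + 1753*t) + t = -11*d + 1754*t)
1/(3404081 + Q(2818, -3015)) = 1/(3404081 + (-11*2818 + 1754*(-3015))) = 1/(3404081 + (-30998 - 5288310)) = 1/(3404081 - 5319308) = 1/(-1915227) = -1/1915227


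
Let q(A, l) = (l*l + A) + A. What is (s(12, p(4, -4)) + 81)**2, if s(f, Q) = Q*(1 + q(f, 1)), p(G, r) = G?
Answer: 34225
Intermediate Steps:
q(A, l) = l**2 + 2*A (q(A, l) = (l**2 + A) + A = (A + l**2) + A = l**2 + 2*A)
s(f, Q) = Q*(2 + 2*f) (s(f, Q) = Q*(1 + (1**2 + 2*f)) = Q*(1 + (1 + 2*f)) = Q*(2 + 2*f))
(s(12, p(4, -4)) + 81)**2 = (2*4*(1 + 12) + 81)**2 = (2*4*13 + 81)**2 = (104 + 81)**2 = 185**2 = 34225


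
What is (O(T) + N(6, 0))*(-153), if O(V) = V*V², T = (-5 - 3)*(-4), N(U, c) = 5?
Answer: -5014269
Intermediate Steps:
T = 32 (T = -8*(-4) = 32)
O(V) = V³
(O(T) + N(6, 0))*(-153) = (32³ + 5)*(-153) = (32768 + 5)*(-153) = 32773*(-153) = -5014269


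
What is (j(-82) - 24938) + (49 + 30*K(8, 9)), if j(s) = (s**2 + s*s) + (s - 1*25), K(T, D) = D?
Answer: -11278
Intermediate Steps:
j(s) = -25 + s + 2*s**2 (j(s) = (s**2 + s**2) + (s - 25) = 2*s**2 + (-25 + s) = -25 + s + 2*s**2)
(j(-82) - 24938) + (49 + 30*K(8, 9)) = ((-25 - 82 + 2*(-82)**2) - 24938) + (49 + 30*9) = ((-25 - 82 + 2*6724) - 24938) + (49 + 270) = ((-25 - 82 + 13448) - 24938) + 319 = (13341 - 24938) + 319 = -11597 + 319 = -11278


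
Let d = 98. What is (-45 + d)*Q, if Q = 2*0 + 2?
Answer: 106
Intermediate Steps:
Q = 2 (Q = 0 + 2 = 2)
(-45 + d)*Q = (-45 + 98)*2 = 53*2 = 106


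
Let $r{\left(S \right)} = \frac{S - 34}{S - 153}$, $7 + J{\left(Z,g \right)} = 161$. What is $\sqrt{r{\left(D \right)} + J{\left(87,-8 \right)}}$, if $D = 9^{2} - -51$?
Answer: $\frac{8 \sqrt{21}}{3} \approx 12.22$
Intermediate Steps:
$J{\left(Z,g \right)} = 154$ ($J{\left(Z,g \right)} = -7 + 161 = 154$)
$D = 132$ ($D = 81 + 51 = 132$)
$r{\left(S \right)} = \frac{-34 + S}{-153 + S}$
$\sqrt{r{\left(D \right)} + J{\left(87,-8 \right)}} = \sqrt{\frac{-34 + 132}{-153 + 132} + 154} = \sqrt{\frac{1}{-21} \cdot 98 + 154} = \sqrt{\left(- \frac{1}{21}\right) 98 + 154} = \sqrt{- \frac{14}{3} + 154} = \sqrt{\frac{448}{3}} = \frac{8 \sqrt{21}}{3}$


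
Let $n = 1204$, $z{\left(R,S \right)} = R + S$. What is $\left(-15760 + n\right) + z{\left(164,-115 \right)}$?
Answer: $-14507$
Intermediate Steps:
$\left(-15760 + n\right) + z{\left(164,-115 \right)} = \left(-15760 + 1204\right) + \left(164 - 115\right) = -14556 + 49 = -14507$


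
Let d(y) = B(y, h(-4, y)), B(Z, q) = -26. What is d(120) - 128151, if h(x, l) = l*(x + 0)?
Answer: -128177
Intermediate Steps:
h(x, l) = l*x
d(y) = -26
d(120) - 128151 = -26 - 128151 = -128177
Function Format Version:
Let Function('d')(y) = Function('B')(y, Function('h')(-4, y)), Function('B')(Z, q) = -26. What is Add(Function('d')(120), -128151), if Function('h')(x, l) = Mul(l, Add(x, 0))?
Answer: -128177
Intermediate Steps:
Function('h')(x, l) = Mul(l, x)
Function('d')(y) = -26
Add(Function('d')(120), -128151) = Add(-26, -128151) = -128177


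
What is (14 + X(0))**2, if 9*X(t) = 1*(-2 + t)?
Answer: 15376/81 ≈ 189.83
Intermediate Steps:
X(t) = -2/9 + t/9 (X(t) = (1*(-2 + t))/9 = (-2 + t)/9 = -2/9 + t/9)
(14 + X(0))**2 = (14 + (-2/9 + (1/9)*0))**2 = (14 + (-2/9 + 0))**2 = (14 - 2/9)**2 = (124/9)**2 = 15376/81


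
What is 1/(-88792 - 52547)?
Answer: -1/141339 ≈ -7.0752e-6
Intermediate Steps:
1/(-88792 - 52547) = 1/(-141339) = -1/141339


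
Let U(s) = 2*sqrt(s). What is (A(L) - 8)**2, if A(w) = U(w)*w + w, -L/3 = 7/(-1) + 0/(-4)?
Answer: 37213 + 1092*sqrt(21) ≈ 42217.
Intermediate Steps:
L = 21 (L = -3*(7/(-1) + 0/(-4)) = -3*(7*(-1) + 0*(-1/4)) = -3*(-7 + 0) = -3*(-7) = 21)
A(w) = w + 2*w**(3/2) (A(w) = (2*sqrt(w))*w + w = 2*w**(3/2) + w = w + 2*w**(3/2))
(A(L) - 8)**2 = ((21 + 2*21**(3/2)) - 8)**2 = ((21 + 2*(21*sqrt(21))) - 8)**2 = ((21 + 42*sqrt(21)) - 8)**2 = (13 + 42*sqrt(21))**2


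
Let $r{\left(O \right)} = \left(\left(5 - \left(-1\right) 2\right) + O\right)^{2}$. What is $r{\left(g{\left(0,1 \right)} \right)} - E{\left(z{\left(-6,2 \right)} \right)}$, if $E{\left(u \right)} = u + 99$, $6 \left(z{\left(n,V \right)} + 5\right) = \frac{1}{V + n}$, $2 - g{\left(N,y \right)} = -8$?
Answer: $\frac{4681}{24} \approx 195.04$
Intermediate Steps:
$g{\left(N,y \right)} = 10$ ($g{\left(N,y \right)} = 2 - -8 = 2 + 8 = 10$)
$z{\left(n,V \right)} = -5 + \frac{1}{6 \left(V + n\right)}$
$E{\left(u \right)} = 99 + u$
$r{\left(O \right)} = \left(7 + O\right)^{2}$ ($r{\left(O \right)} = \left(\left(5 - -2\right) + O\right)^{2} = \left(\left(5 + 2\right) + O\right)^{2} = \left(7 + O\right)^{2}$)
$r{\left(g{\left(0,1 \right)} \right)} - E{\left(z{\left(-6,2 \right)} \right)} = \left(7 + 10\right)^{2} - \left(99 + \frac{\frac{1}{6} - 10 - -30}{2 - 6}\right) = 17^{2} - \left(99 + \frac{\frac{1}{6} - 10 + 30}{-4}\right) = 289 - \left(99 - \frac{121}{24}\right) = 289 - \frac{2255}{24} = \frac{4681}{24}$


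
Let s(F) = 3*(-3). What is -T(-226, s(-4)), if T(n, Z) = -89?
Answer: 89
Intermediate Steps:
s(F) = -9
-T(-226, s(-4)) = -1*(-89) = 89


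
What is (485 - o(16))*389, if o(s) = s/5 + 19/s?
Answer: 14956661/80 ≈ 1.8696e+5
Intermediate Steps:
o(s) = 19/s + s/5 (o(s) = s*(⅕) + 19/s = s/5 + 19/s = 19/s + s/5)
(485 - o(16))*389 = (485 - (19/16 + (⅕)*16))*389 = (485 - (19*(1/16) + 16/5))*389 = (485 - (19/16 + 16/5))*389 = (485 - 1*351/80)*389 = (485 - 351/80)*389 = (38449/80)*389 = 14956661/80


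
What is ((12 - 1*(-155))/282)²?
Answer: 27889/79524 ≈ 0.35070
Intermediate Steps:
((12 - 1*(-155))/282)² = ((12 + 155)*(1/282))² = (167*(1/282))² = (167/282)² = 27889/79524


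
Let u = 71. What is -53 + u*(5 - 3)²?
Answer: 231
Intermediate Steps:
-53 + u*(5 - 3)² = -53 + 71*(5 - 3)² = -53 + 71*2² = -53 + 71*4 = -53 + 284 = 231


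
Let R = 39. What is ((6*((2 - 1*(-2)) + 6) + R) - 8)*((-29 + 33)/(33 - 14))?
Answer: 364/19 ≈ 19.158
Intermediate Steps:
((6*((2 - 1*(-2)) + 6) + R) - 8)*((-29 + 33)/(33 - 14)) = ((6*((2 - 1*(-2)) + 6) + 39) - 8)*((-29 + 33)/(33 - 14)) = ((6*((2 + 2) + 6) + 39) - 8)*(4/19) = ((6*(4 + 6) + 39) - 8)*(4*(1/19)) = ((6*10 + 39) - 8)*(4/19) = ((60 + 39) - 8)*(4/19) = (99 - 8)*(4/19) = 91*(4/19) = 364/19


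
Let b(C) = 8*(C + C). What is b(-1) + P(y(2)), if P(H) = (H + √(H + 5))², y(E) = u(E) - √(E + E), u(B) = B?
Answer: -11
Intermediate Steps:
b(C) = 16*C (b(C) = 8*(2*C) = 16*C)
y(E) = E - √2*√E (y(E) = E - √(E + E) = E - √(2*E) = E - √2*√E)
P(H) = (H + √(5 + H))²
b(-1) + P(y(2)) = 16*(-1) + ((2 - √2*√2) + √(5 + (2 - √2*√2)))² = -16 + ((2 - 2) + √(5 + (2 - 2)))² = -16 + (0 + √(5 + 0))² = -16 + (0 + √5)² = -16 + (√5)² = -16 + 5 = -11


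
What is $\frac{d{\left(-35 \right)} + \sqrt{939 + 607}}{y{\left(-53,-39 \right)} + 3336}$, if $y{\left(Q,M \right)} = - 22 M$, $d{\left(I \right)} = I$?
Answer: $- \frac{35}{4194} + \frac{\sqrt{1546}}{4194} \approx 0.0010299$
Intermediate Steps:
$\frac{d{\left(-35 \right)} + \sqrt{939 + 607}}{y{\left(-53,-39 \right)} + 3336} = \frac{-35 + \sqrt{939 + 607}}{\left(-22\right) \left(-39\right) + 3336} = \frac{-35 + \sqrt{1546}}{858 + 3336} = \frac{-35 + \sqrt{1546}}{4194} = \left(-35 + \sqrt{1546}\right) \frac{1}{4194} = - \frac{35}{4194} + \frac{\sqrt{1546}}{4194}$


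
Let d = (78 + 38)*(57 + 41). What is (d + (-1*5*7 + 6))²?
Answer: 128572921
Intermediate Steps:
d = 11368 (d = 116*98 = 11368)
(d + (-1*5*7 + 6))² = (11368 + (-1*5*7 + 6))² = (11368 + (-5*7 + 6))² = (11368 + (-35 + 6))² = (11368 - 29)² = 11339² = 128572921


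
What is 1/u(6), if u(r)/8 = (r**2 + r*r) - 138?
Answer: -1/528 ≈ -0.0018939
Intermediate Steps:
u(r) = -1104 + 16*r**2 (u(r) = 8*((r**2 + r*r) - 138) = 8*((r**2 + r**2) - 138) = 8*(2*r**2 - 138) = 8*(-138 + 2*r**2) = -1104 + 16*r**2)
1/u(6) = 1/(-1104 + 16*6**2) = 1/(-1104 + 16*36) = 1/(-1104 + 576) = 1/(-528) = -1/528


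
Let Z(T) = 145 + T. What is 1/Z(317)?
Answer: 1/462 ≈ 0.0021645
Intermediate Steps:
1/Z(317) = 1/(145 + 317) = 1/462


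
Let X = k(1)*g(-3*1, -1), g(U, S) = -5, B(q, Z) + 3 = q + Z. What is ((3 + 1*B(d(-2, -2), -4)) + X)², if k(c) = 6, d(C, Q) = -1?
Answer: 1225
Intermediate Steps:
B(q, Z) = -3 + Z + q (B(q, Z) = -3 + (q + Z) = -3 + (Z + q) = -3 + Z + q)
X = -30 (X = 6*(-5) = -30)
((3 + 1*B(d(-2, -2), -4)) + X)² = ((3 + 1*(-3 - 4 - 1)) - 30)² = ((3 + 1*(-8)) - 30)² = ((3 - 8) - 30)² = (-5 - 30)² = (-35)² = 1225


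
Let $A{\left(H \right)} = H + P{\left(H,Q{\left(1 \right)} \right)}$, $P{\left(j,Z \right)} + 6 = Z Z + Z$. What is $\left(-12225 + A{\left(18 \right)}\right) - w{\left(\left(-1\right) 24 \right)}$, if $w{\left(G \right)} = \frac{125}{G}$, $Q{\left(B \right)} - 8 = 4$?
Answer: $- \frac{289243}{24} \approx -12052.0$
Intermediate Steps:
$Q{\left(B \right)} = 12$ ($Q{\left(B \right)} = 8 + 4 = 12$)
$P{\left(j,Z \right)} = -6 + Z + Z^{2}$ ($P{\left(j,Z \right)} = -6 + \left(Z Z + Z\right) = -6 + \left(Z^{2} + Z\right) = -6 + \left(Z + Z^{2}\right) = -6 + Z + Z^{2}$)
$A{\left(H \right)} = 150 + H$ ($A{\left(H \right)} = H + \left(-6 + 12 + 12^{2}\right) = H + \left(-6 + 12 + 144\right) = H + 150 = 150 + H$)
$\left(-12225 + A{\left(18 \right)}\right) - w{\left(\left(-1\right) 24 \right)} = \left(-12225 + \left(150 + 18\right)\right) - \frac{125}{\left(-1\right) 24} = \left(-12225 + 168\right) - \frac{125}{-24} = -12057 - 125 \left(- \frac{1}{24}\right) = -12057 - - \frac{125}{24} = -12057 + \frac{125}{24} = - \frac{289243}{24}$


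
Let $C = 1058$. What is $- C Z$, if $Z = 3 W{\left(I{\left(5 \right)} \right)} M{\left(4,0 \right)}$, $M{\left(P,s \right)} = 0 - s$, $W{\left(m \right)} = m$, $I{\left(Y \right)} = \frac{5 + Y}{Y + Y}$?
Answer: $0$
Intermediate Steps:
$I{\left(Y \right)} = \frac{5 + Y}{2 Y}$
$M{\left(P,s \right)} = - s$
$Z = 0$ ($Z = 3 \frac{5 + 5}{2 \cdot 5} \left(\left(-1\right) 0\right) = 3 \cdot \frac{1}{2} \cdot \frac{1}{5} \cdot 10 \cdot 0 = 3 \cdot 1 \cdot 0 = 3 \cdot 0 = 0$)
$- C Z = - 1058 \cdot 0 = \left(-1\right) 0 = 0$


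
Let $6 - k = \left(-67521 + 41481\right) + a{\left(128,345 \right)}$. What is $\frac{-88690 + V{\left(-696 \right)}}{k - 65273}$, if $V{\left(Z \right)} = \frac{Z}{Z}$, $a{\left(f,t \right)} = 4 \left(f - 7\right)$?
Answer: $\frac{29563}{13237} \approx 2.2334$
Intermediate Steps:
$a{\left(f,t \right)} = -28 + 4 f$ ($a{\left(f,t \right)} = 4 \left(-7 + f\right) = -28 + 4 f$)
$V{\left(Z \right)} = 1$
$k = 25562$ ($k = 6 - \left(\left(-67521 + 41481\right) + \left(-28 + 4 \cdot 128\right)\right) = 6 - \left(-26040 + \left(-28 + 512\right)\right) = 6 - \left(-26040 + 484\right) = 6 - -25556 = 6 + 25556 = 25562$)
$\frac{-88690 + V{\left(-696 \right)}}{k - 65273} = \frac{-88690 + 1}{25562 - 65273} = - \frac{88689}{-39711} = \left(-88689\right) \left(- \frac{1}{39711}\right) = \frac{29563}{13237}$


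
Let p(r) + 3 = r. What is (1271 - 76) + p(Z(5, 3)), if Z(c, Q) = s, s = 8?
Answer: 1200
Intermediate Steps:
Z(c, Q) = 8
p(r) = -3 + r
(1271 - 76) + p(Z(5, 3)) = (1271 - 76) + (-3 + 8) = 1195 + 5 = 1200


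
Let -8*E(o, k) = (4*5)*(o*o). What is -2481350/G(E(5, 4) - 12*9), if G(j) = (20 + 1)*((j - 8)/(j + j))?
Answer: -1692280700/7497 ≈ -2.2573e+5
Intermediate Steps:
E(o, k) = -5*o²/2 (E(o, k) = -4*5*o*o/8 = -5*o²/2)
G(j) = 21*(-8 + j)/(2*j) (G(j) = 21*((-8 + j)/((2*j))) = 21*((-8 + j)*(1/(2*j))) = 21*((-8 + j)/(2*j)) = 21*(-8 + j)/(2*j))
-2481350/G(E(5, 4) - 12*9) = -2481350/(21/2 - 84/(-5/2*5² - 12*9)) = -2481350/(21/2 - 84/(-5/2*25 - 108)) = -2481350/(21/2 - 84/(-125/2 - 108)) = -2481350/(21/2 - 84/(-341/2)) = -2481350/(21/2 - 84*(-2/341)) = -2481350/(21/2 + 168/341) = -2481350/7497/682 = -2481350*682/7497 = -1692280700/7497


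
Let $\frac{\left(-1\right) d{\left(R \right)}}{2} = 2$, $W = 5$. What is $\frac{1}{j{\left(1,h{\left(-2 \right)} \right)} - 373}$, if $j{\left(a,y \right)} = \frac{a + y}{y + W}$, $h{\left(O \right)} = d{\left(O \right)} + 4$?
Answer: $- \frac{5}{1864} \approx -0.0026824$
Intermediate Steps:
$d{\left(R \right)} = -4$ ($d{\left(R \right)} = \left(-2\right) 2 = -4$)
$h{\left(O \right)} = 0$ ($h{\left(O \right)} = -4 + 4 = 0$)
$j{\left(a,y \right)} = \frac{a + y}{5 + y}$ ($j{\left(a,y \right)} = \frac{a + y}{y + 5} = \frac{a + y}{5 + y}$)
$\frac{1}{j{\left(1,h{\left(-2 \right)} \right)} - 373} = \frac{1}{\frac{1 + 0}{5 + 0} - 373} = \frac{1}{\frac{1}{5} \cdot 1 - 373} = \frac{1}{\frac{1}{5} - 373} = \frac{1}{- \frac{1864}{5}} = - \frac{5}{1864}$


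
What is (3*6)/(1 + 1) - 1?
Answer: 8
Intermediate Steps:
(3*6)/(1 + 1) - 1 = 18/2 - 1 = 18*(½) - 1 = 9 - 1 = 8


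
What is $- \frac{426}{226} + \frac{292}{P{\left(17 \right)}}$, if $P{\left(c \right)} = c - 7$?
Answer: $\frac{15433}{565} \approx 27.315$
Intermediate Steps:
$P{\left(c \right)} = -7 + c$ ($P{\left(c \right)} = c - 7 = -7 + c$)
$- \frac{426}{226} + \frac{292}{P{\left(17 \right)}} = - \frac{426}{226} + \frac{292}{-7 + 17} = \left(-426\right) \frac{1}{226} + \frac{292}{10} = - \frac{213}{113} + 292 \cdot \frac{1}{10} = - \frac{213}{113} + \frac{146}{5} = \frac{15433}{565}$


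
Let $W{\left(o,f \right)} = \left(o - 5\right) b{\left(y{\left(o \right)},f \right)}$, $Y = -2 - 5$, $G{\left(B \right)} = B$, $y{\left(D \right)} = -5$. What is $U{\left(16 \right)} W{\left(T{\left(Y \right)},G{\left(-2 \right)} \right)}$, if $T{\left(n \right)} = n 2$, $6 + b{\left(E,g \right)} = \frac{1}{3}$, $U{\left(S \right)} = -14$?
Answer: $- \frac{4522}{3} \approx -1507.3$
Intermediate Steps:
$Y = -7$ ($Y = -2 - 5 = -7$)
$b{\left(E,g \right)} = - \frac{17}{3}$ ($b{\left(E,g \right)} = -6 + \frac{1}{3} = - \frac{17}{3}$)
$T{\left(n \right)} = 2 n$
$W{\left(o,f \right)} = \frac{85}{3} - \frac{17 o}{3}$ ($W{\left(o,f \right)} = \left(o - 5\right) \left(- \frac{17}{3}\right) = \left(-5 + o\right) \left(- \frac{17}{3}\right) = \frac{85}{3} - \frac{17 o}{3}$)
$U{\left(16 \right)} W{\left(T{\left(Y \right)},G{\left(-2 \right)} \right)} = - 14 \left(\frac{85}{3} - \frac{17 \cdot 2 \left(-7\right)}{3}\right) = - 14 \left(\frac{85}{3} - - \frac{238}{3}\right) = - 14 \left(\frac{85}{3} + \frac{238}{3}\right) = \left(-14\right) \frac{323}{3} = - \frac{4522}{3}$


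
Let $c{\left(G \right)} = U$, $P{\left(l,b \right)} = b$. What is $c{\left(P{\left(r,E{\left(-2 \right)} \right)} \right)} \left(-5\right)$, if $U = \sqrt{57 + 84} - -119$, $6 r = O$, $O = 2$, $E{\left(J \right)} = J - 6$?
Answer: $-595 - 5 \sqrt{141} \approx -654.37$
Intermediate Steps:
$E{\left(J \right)} = -6 + J$ ($E{\left(J \right)} = J - 6 = -6 + J$)
$r = \frac{1}{3}$ ($r = \frac{1}{6} \cdot 2 = \frac{1}{3} \approx 0.33333$)
$U = 119 + \sqrt{141}$ ($U = \sqrt{141} + 119 = 119 + \sqrt{141} \approx 130.87$)
$c{\left(G \right)} = 119 + \sqrt{141}$
$c{\left(P{\left(r,E{\left(-2 \right)} \right)} \right)} \left(-5\right) = \left(119 + \sqrt{141}\right) \left(-5\right) = -595 - 5 \sqrt{141}$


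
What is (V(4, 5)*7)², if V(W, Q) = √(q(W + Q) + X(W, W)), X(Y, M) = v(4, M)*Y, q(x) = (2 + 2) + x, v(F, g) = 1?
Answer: 833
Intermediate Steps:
q(x) = 4 + x
X(Y, M) = Y (X(Y, M) = 1*Y = Y)
V(W, Q) = √(4 + Q + 2*W) (V(W, Q) = √((4 + (W + Q)) + W) = √((4 + (Q + W)) + W) = √((4 + Q + W) + W) = √(4 + Q + 2*W))
(V(4, 5)*7)² = (√(4 + 5 + 2*4)*7)² = (√(4 + 5 + 8)*7)² = (√17*7)² = (7*√17)² = 833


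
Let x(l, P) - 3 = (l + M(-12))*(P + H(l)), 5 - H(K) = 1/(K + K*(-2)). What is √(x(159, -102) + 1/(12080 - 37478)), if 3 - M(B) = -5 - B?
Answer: I*√3026194727641346/448698 ≈ 122.6*I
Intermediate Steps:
M(B) = 8 + B (M(B) = 3 - (-5 - B) = 3 + (5 + B) = 8 + B)
H(K) = 5 + 1/K (H(K) = 5 - 1/(K + K*(-2)) = 5 - 1/(K - 2*K) = 5 - 1/((-K)) = 5 - (-1)/K = 5 + 1/K)
x(l, P) = 3 + (-4 + l)*(5 + P + 1/l) (x(l, P) = 3 + (l + (8 - 12))*(P + (5 + 1/l)) = 3 + (l - 4)*(5 + P + 1/l) = 3 + (-4 + l)*(5 + P + 1/l))
√(x(159, -102) + 1/(12080 - 37478)) = √((-16 - 4*(-102) - 4/159 + 5*159 - 102*159) + 1/(12080 - 37478)) = √((-16 + 408 - 4*1/159 + 795 - 16218) + 1/(-25398)) = √((-16 + 408 - 4/159 + 795 - 16218) - 1/25398) = √(-2389933/159 - 1/25398) = √(-20233172831/1346094) = I*√3026194727641346/448698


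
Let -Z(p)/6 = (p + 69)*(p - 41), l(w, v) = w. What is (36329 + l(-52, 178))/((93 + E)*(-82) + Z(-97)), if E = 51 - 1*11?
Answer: -36277/34090 ≈ -1.0642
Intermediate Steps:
E = 40 (E = 51 - 11 = 40)
Z(p) = -6*(-41 + p)*(69 + p) (Z(p) = -6*(p + 69)*(p - 41) = -6*(69 + p)*(-41 + p) = -6*(-41 + p)*(69 + p))
(36329 + l(-52, 178))/((93 + E)*(-82) + Z(-97)) = (36329 - 52)/((93 + 40)*(-82) + (16974 - 168*(-97) - 6*(-97)²)) = 36277/(133*(-82) + (16974 + 16296 - 6*9409)) = 36277/(-10906 + (16974 + 16296 - 56454)) = 36277/(-10906 - 23184) = 36277/(-34090) = 36277*(-1/34090) = -36277/34090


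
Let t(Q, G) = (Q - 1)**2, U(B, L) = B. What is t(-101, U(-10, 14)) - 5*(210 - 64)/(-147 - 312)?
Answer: 4776166/459 ≈ 10406.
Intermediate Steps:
t(Q, G) = (-1 + Q)**2
t(-101, U(-10, 14)) - 5*(210 - 64)/(-147 - 312) = (-1 - 101)**2 - 5*(210 - 64)/(-147 - 312) = (-102)**2 - 5*146/(-459) = 10404 - 5*146*(-1/459) = 10404 - 5*(-146)/459 = 10404 - 1*(-730/459) = 10404 + 730/459 = 4776166/459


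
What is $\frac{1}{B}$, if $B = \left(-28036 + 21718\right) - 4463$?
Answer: $- \frac{1}{10781} \approx -9.2756 \cdot 10^{-5}$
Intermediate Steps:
$B = -10781$ ($B = -6318 - 4463 = -10781$)
$\frac{1}{B} = \frac{1}{-10781} = - \frac{1}{10781}$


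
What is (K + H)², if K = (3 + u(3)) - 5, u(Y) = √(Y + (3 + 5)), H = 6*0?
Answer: (2 - √11)² ≈ 1.7335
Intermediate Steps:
H = 0
u(Y) = √(8 + Y) (u(Y) = √(Y + 8) = √(8 + Y))
K = -2 + √11 (K = (3 + √(8 + 3)) - 5 = (3 + √11) - 5 = -2 + √11 ≈ 1.3166)
(K + H)² = ((-2 + √11) + 0)² = (-2 + √11)²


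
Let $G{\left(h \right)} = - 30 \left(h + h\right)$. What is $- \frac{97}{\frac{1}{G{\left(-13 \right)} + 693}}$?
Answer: $-142881$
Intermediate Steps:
$G{\left(h \right)} = - 60 h$ ($G{\left(h \right)} = - 30 \cdot 2 h = - 60 h$)
$- \frac{97}{\frac{1}{G{\left(-13 \right)} + 693}} = - \frac{97}{\frac{1}{\left(-60\right) \left(-13\right) + 693}} = - \frac{97}{\frac{1}{780 + 693}} = - \frac{97}{\frac{1}{1473}} = - 97 \frac{1}{\frac{1}{1473}} = \left(-97\right) 1473 = -142881$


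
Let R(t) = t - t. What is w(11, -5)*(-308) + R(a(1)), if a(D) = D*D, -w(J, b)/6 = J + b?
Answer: 11088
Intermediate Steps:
w(J, b) = -6*J - 6*b (w(J, b) = -6*(J + b) = -6*J - 6*b)
a(D) = D²
R(t) = 0
w(11, -5)*(-308) + R(a(1)) = (-6*11 - 6*(-5))*(-308) + 0 = (-66 + 30)*(-308) + 0 = -36*(-308) + 0 = 11088 + 0 = 11088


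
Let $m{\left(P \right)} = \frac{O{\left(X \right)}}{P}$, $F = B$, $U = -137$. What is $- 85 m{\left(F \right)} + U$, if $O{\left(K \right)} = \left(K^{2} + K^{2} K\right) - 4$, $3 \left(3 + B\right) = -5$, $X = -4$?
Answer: $- \frac{7589}{7} \approx -1084.1$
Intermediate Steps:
$B = - \frac{14}{3}$ ($B = -3 + \frac{1}{3} \left(-5\right) = -3 - \frac{5}{3} = - \frac{14}{3} \approx -4.6667$)
$O{\left(K \right)} = -4 + K^{2} + K^{3}$ ($O{\left(K \right)} = \left(K^{2} + K^{3}\right) - 4 = -4 + K^{2} + K^{3}$)
$F = - \frac{14}{3} \approx -4.6667$
$m{\left(P \right)} = - \frac{52}{P}$ ($m{\left(P \right)} = \frac{-4 + \left(-4\right)^{2} + \left(-4\right)^{3}}{P} = \frac{-4 + 16 - 64}{P} = - \frac{52}{P}$)
$- 85 m{\left(F \right)} + U = - 85 \left(- \frac{52}{- \frac{14}{3}}\right) - 137 = - 85 \left(\left(-52\right) \left(- \frac{3}{14}\right)\right) - 137 = \left(-85\right) \frac{78}{7} - 137 = - \frac{6630}{7} - 137 = - \frac{7589}{7}$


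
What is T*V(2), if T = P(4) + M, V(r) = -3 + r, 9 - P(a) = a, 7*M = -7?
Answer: -4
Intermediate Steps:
M = -1 (M = (⅐)*(-7) = -1)
P(a) = 9 - a
T = 4 (T = (9 - 1*4) - 1 = (9 - 4) - 1 = 5 - 1 = 4)
T*V(2) = 4*(-3 + 2) = 4*(-1) = -4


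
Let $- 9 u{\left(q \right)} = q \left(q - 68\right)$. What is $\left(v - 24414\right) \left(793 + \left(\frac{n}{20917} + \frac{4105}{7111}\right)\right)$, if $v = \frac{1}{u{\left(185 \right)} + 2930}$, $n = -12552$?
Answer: $- \frac{116290871913061792}{6006839475} \approx -1.936 \cdot 10^{7}$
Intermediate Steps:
$u{\left(q \right)} = - \frac{q \left(-68 + q\right)}{9}$ ($u{\left(q \right)} = - \frac{q \left(q - 68\right)}{9} = - \frac{q \left(-68 + q\right)}{9}$)
$v = \frac{1}{525}$ ($v = \frac{1}{\frac{1}{9} \cdot 185 \left(68 - 185\right) + 2930} = \frac{1}{\frac{1}{9} \cdot 185 \left(-117\right) + 2930} = \frac{1}{-2405 + 2930} = \frac{1}{525} \approx 0.0019048$)
$\left(v - 24414\right) \left(793 + \left(\frac{n}{20917} + \frac{4105}{7111}\right)\right) = \left(\frac{1}{525} - 24414\right) \left(793 + \left(- \frac{12552}{20917} + \frac{4105}{7111}\right)\right) = - \frac{12817349 \left(793 + \left(\left(-12552\right) \frac{1}{20917} + 4105 \cdot \frac{1}{7111}\right)\right)}{525} = - \frac{12817349 \left(793 + \left(- \frac{12552}{20917} + \frac{4105}{7111}\right)\right)}{525} = - \frac{12817349 \left(793 - \frac{260999}{11441599}\right)}{525} = \left(- \frac{12817349}{525}\right) \frac{9072927008}{11441599} = - \frac{116290871913061792}{6006839475}$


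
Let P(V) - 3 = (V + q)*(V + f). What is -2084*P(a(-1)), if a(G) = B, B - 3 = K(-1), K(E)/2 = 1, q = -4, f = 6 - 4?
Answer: -20840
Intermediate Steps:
f = 2
K(E) = 2 (K(E) = 2*1 = 2)
B = 5 (B = 3 + 2 = 5)
a(G) = 5
P(V) = 3 + (-4 + V)*(2 + V) (P(V) = 3 + (V - 4)*(V + 2) = 3 + (-4 + V)*(2 + V))
-2084*P(a(-1)) = -2084*(-5 + 5² - 2*5) = -2084*(-5 + 25 - 10) = -2084*10 = -20840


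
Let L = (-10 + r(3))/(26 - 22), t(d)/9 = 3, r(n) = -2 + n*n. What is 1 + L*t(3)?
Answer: -77/4 ≈ -19.250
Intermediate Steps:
r(n) = -2 + n²
t(d) = 27 (t(d) = 9*3 = 27)
L = -¾ (L = (-10 + (-2 + 3²))/(26 - 22) = (-10 + (-2 + 9))/4 = (-10 + 7)*(¼) = -3*¼ = -¾ ≈ -0.75000)
1 + L*t(3) = 1 - ¾*27 = 1 - 81/4 = -77/4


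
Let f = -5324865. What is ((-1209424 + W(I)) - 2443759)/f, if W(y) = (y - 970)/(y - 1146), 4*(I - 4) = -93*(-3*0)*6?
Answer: 417193402/608099583 ≈ 0.68606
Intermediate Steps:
I = 4 (I = 4 + (-93*(-3*0)*6)/4 = 4 + (-0*6)/4 = 4 + (-93*0)/4 = 4 + (1/4)*0 = 4 + 0 = 4)
W(y) = (-970 + y)/(-1146 + y)
((-1209424 + W(I)) - 2443759)/f = ((-1209424 + (-970 + 4)/(-1146 + 4)) - 2443759)/(-5324865) = ((-1209424 - 966/(-1142)) - 2443759)*(-1/5324865) = ((-1209424 - 1/1142*(-966)) - 2443759)*(-1/5324865) = ((-1209424 + 483/571) - 2443759)*(-1/5324865) = (-690580621/571 - 2443759)*(-1/5324865) = -2085967010/571*(-1/5324865) = 417193402/608099583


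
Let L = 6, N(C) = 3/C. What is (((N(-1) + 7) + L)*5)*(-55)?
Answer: -2750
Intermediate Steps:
(((N(-1) + 7) + L)*5)*(-55) = (((3/(-1) + 7) + 6)*5)*(-55) = (((3*(-1) + 7) + 6)*5)*(-55) = (((-3 + 7) + 6)*5)*(-55) = ((4 + 6)*5)*(-55) = (10*5)*(-55) = 50*(-55) = -2750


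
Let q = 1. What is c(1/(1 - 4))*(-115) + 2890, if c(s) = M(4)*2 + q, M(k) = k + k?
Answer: 935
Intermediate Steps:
M(k) = 2*k
c(s) = 17 (c(s) = (2*4)*2 + 1 = 8*2 + 1 = 16 + 1 = 17)
c(1/(1 - 4))*(-115) + 2890 = 17*(-115) + 2890 = -1955 + 2890 = 935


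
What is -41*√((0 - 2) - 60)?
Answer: -41*I*√62 ≈ -322.83*I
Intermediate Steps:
-41*√((0 - 2) - 60) = -41*√(-2 - 60) = -41*I*√62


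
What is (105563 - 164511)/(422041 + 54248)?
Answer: -58948/476289 ≈ -0.12377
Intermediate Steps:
(105563 - 164511)/(422041 + 54248) = -58948/476289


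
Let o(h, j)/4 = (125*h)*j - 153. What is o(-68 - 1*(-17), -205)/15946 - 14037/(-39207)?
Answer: 287331137/875623 ≈ 328.14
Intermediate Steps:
o(h, j) = -612 + 500*h*j (o(h, j) = 4*((125*h)*j - 153) = 4*(125*h*j - 153) = 4*(-153 + 125*h*j) = -612 + 500*h*j)
o(-68 - 1*(-17), -205)/15946 - 14037/(-39207) = (-612 + 500*(-68 - 1*(-17))*(-205))/15946 - 14037/(-39207) = (-612 + 500*(-68 + 17)*(-205))*(1/15946) - 14037*(-1/39207) = (-612 + 500*(-51)*(-205))*(1/15946) + 4679/13069 = (-612 + 5227500)*(1/15946) + 4679/13069 = 5226888*(1/15946) + 4679/13069 = 153732/469 + 4679/13069 = 287331137/875623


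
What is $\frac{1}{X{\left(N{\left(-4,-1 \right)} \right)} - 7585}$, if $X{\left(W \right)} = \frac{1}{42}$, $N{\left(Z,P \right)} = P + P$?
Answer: $- \frac{42}{318569} \approx -0.00013184$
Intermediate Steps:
$N{\left(Z,P \right)} = 2 P$
$X{\left(W \right)} = \frac{1}{42}$
$\frac{1}{X{\left(N{\left(-4,-1 \right)} \right)} - 7585} = \frac{1}{\frac{1}{42} - 7585} = \frac{1}{- \frac{318569}{42}} = - \frac{42}{318569}$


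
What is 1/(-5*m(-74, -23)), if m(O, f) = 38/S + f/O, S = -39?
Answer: 2886/9575 ≈ 0.30141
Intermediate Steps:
m(O, f) = -38/39 + f/O (m(O, f) = 38/(-39) + f/O = 38*(-1/39) + f/O = -38/39 + f/O)
1/(-5*m(-74, -23)) = 1/(-5*(-38/39 - 23/(-74))) = 1/(-5*(-38/39 - 23*(-1/74))) = 1/(-5*(-38/39 + 23/74)) = 1/(-5*(-1915/2886)) = 1/(9575/2886) = 2886/9575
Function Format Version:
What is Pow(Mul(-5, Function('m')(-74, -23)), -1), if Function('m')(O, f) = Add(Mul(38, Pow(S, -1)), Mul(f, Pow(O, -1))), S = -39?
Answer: Rational(2886, 9575) ≈ 0.30141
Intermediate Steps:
Function('m')(O, f) = Add(Rational(-38, 39), Mul(f, Pow(O, -1))) (Function('m')(O, f) = Add(Mul(38, Pow(-39, -1)), Mul(f, Pow(O, -1))) = Add(Mul(38, Rational(-1, 39)), Mul(f, Pow(O, -1))) = Add(Rational(-38, 39), Mul(f, Pow(O, -1))))
Pow(Mul(-5, Function('m')(-74, -23)), -1) = Pow(Mul(-5, Add(Rational(-38, 39), Mul(-23, Pow(-74, -1)))), -1) = Pow(Mul(-5, Add(Rational(-38, 39), Mul(-23, Rational(-1, 74)))), -1) = Pow(Mul(-5, Add(Rational(-38, 39), Rational(23, 74))), -1) = Pow(Mul(-5, Rational(-1915, 2886)), -1) = Pow(Rational(9575, 2886), -1) = Rational(2886, 9575)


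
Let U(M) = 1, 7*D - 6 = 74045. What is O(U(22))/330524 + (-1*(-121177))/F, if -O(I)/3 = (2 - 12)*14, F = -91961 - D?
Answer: -70015470119/59310713918 ≈ -1.1805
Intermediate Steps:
D = 74051/7 (D = 6/7 + (1/7)*74045 = 6/7 + 74045/7 = 74051/7 ≈ 10579.)
F = -717778/7 (F = -91961 - 1*74051/7 = -91961 - 74051/7 = -717778/7 ≈ -1.0254e+5)
O(I) = 420 (O(I) = -3*(2 - 12)*14 = -(-30)*14 = -3*(-140) = 420)
O(U(22))/330524 + (-1*(-121177))/F = 420/330524 + (-1*(-121177))/(-717778/7) = 420*(1/330524) + 121177*(-7/717778) = 105/82631 - 848239/717778 = -70015470119/59310713918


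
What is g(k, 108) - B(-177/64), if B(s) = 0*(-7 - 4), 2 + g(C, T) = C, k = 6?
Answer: 4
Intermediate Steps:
g(C, T) = -2 + C
B(s) = 0 (B(s) = 0*(-11) = 0)
g(k, 108) - B(-177/64) = (-2 + 6) - 1*0 = 4 + 0 = 4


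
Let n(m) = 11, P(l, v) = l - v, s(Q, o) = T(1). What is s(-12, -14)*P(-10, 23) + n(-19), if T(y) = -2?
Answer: 77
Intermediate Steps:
s(Q, o) = -2
s(-12, -14)*P(-10, 23) + n(-19) = -2*(-10 - 1*23) + 11 = -2*(-10 - 23) + 11 = -2*(-33) + 11 = 66 + 11 = 77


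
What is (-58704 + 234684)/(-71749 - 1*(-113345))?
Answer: 43995/10399 ≈ 4.2307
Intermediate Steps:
(-58704 + 234684)/(-71749 - 1*(-113345)) = 175980/(-71749 + 113345) = 175980/41596 = 175980*(1/41596) = 43995/10399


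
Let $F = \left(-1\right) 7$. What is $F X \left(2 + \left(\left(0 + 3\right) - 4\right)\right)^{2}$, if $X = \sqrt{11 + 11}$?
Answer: $- 7 \sqrt{22} \approx -32.833$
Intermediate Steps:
$X = \sqrt{22} \approx 4.6904$
$F = -7$
$F X \left(2 + \left(\left(0 + 3\right) - 4\right)\right)^{2} = - 7 \sqrt{22} \left(2 + \left(\left(0 + 3\right) - 4\right)\right)^{2} = - 7 \sqrt{22} \left(2 + \left(3 - 4\right)\right)^{2} = - 7 \sqrt{22} \left(2 - 1\right)^{2} = - 7 \sqrt{22} \cdot 1^{2} = - 7 \sqrt{22} \cdot 1 = - 7 \sqrt{22}$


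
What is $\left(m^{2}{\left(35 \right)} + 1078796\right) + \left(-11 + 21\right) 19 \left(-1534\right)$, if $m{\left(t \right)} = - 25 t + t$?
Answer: $1492936$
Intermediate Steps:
$m{\left(t \right)} = - 24 t$
$\left(m^{2}{\left(35 \right)} + 1078796\right) + \left(-11 + 21\right) 19 \left(-1534\right) = \left(\left(\left(-24\right) 35\right)^{2} + 1078796\right) + \left(-11 + 21\right) 19 \left(-1534\right) = \left(\left(-840\right)^{2} + 1078796\right) + 10 \cdot 19 \left(-1534\right) = \left(705600 + 1078796\right) + 190 \left(-1534\right) = 1784396 - 291460 = 1492936$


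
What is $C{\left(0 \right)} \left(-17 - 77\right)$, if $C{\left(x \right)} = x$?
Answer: $0$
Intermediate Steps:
$C{\left(0 \right)} \left(-17 - 77\right) = 0 \left(-17 - 77\right) = 0 \left(-94\right) = 0$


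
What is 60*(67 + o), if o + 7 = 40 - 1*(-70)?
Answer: 10200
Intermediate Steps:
o = 103 (o = -7 + (40 - 1*(-70)) = -7 + (40 + 70) = -7 + 110 = 103)
60*(67 + o) = 60*(67 + 103) = 60*170 = 10200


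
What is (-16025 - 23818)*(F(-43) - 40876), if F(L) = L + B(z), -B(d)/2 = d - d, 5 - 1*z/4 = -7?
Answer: 1630335717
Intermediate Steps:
z = 48 (z = 20 - 4*(-7) = 20 + 28 = 48)
B(d) = 0 (B(d) = -2*(d - d) = -2*0 = 0)
F(L) = L (F(L) = L + 0 = L)
(-16025 - 23818)*(F(-43) - 40876) = (-16025 - 23818)*(-43 - 40876) = -39843*(-40919) = 1630335717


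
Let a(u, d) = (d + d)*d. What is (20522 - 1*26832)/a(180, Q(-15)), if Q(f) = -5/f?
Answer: -28395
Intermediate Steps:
a(u, d) = 2*d**2 (a(u, d) = (2*d)*d = 2*d**2)
(20522 - 1*26832)/a(180, Q(-15)) = (20522 - 1*26832)/((2*(-5/(-15))**2)) = (20522 - 26832)/((2*(-5*(-1/15))**2)) = -6310/(2*(1/3)**2) = -6310/(2*(1/9)) = -6310/2/9 = -6310*9/2 = -28395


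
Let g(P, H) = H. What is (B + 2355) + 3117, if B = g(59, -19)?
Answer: 5453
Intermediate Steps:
B = -19
(B + 2355) + 3117 = (-19 + 2355) + 3117 = 2336 + 3117 = 5453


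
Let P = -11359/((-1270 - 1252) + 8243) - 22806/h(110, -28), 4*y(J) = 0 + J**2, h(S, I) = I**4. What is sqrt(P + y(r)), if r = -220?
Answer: sqrt(243382187353367370)/4485264 ≈ 109.99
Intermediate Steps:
y(J) = J**2/4 (y(J) = (0 + J**2)/4 = J**2/4)
P = -508025045/251174784 (P = -11359/((-1270 - 1252) + 8243) - 22806/((-28)**4) = -11359/(-2522 + 8243) - 22806/614656 = -11359/5721 - 22806*1/614656 = -11359*1/5721 - 1629/43904 = -11359/5721 - 1629/43904 = -508025045/251174784 ≈ -2.0226)
sqrt(P + y(r)) = sqrt(-508025045/251174784 + (1/4)*(-220)**2) = sqrt(-508025045/251174784 + (1/4)*48400) = sqrt(-508025045/251174784 + 12100) = sqrt(3038706861355/251174784) = sqrt(243382187353367370)/4485264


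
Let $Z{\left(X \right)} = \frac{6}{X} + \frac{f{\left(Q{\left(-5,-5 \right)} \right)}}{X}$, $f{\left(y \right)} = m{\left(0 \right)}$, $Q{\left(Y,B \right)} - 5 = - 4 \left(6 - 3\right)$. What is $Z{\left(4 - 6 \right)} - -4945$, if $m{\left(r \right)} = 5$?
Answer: $\frac{9879}{2} \approx 4939.5$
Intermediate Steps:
$Q{\left(Y,B \right)} = -7$ ($Q{\left(Y,B \right)} = 5 - 4 \left(6 - 3\right) = 5 - 12 = -7$)
$f{\left(y \right)} = 5$
$Z{\left(X \right)} = \frac{11}{X}$ ($Z{\left(X \right)} = \frac{6}{X} + \frac{5}{X} = \frac{11}{X}$)
$Z{\left(4 - 6 \right)} - -4945 = \frac{11}{4 - 6} - -4945 = \frac{11}{-2} + 4945 = 11 \left(- \frac{1}{2}\right) + 4945 = - \frac{11}{2} + 4945 = \frac{9879}{2}$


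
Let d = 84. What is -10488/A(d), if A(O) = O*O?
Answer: -437/294 ≈ -1.4864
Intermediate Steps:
A(O) = O**2
-10488/A(d) = -10488/(84**2) = -10488/7056 = -10488*1/7056 = -437/294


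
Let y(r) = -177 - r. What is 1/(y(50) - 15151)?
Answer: -1/15378 ≈ -6.5028e-5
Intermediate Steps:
1/(y(50) - 15151) = 1/((-177 - 1*50) - 15151) = 1/((-177 - 50) - 15151) = 1/(-227 - 15151) = 1/(-15378) = -1/15378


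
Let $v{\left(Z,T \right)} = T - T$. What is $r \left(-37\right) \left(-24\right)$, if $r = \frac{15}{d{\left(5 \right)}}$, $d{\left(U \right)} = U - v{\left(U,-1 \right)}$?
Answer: $2664$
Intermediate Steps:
$v{\left(Z,T \right)} = 0$
$d{\left(U \right)} = U$ ($d{\left(U \right)} = U - 0 = U + 0 = U$)
$r = 3$ ($r = \frac{15}{5} = 15 \cdot \frac{1}{5} = 3$)
$r \left(-37\right) \left(-24\right) = 3 \left(-37\right) \left(-24\right) = \left(-111\right) \left(-24\right) = 2664$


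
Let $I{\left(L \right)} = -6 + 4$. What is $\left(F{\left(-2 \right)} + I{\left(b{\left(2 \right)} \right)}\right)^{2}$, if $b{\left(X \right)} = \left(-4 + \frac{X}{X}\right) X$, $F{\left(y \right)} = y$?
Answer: $16$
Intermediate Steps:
$b{\left(X \right)} = - 3 X$ ($b{\left(X \right)} = \left(-4 + 1\right) X = - 3 X$)
$I{\left(L \right)} = -2$
$\left(F{\left(-2 \right)} + I{\left(b{\left(2 \right)} \right)}\right)^{2} = \left(-2 - 2\right)^{2} = \left(-4\right)^{2} = 16$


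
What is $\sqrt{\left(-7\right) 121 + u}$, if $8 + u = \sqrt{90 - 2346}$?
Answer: $\sqrt{-855 + 4 i \sqrt{141}} \approx 0.81187 + 29.252 i$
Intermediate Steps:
$u = -8 + 4 i \sqrt{141}$ ($u = -8 + \sqrt{90 - 2346} = -8 + \sqrt{-2256} = -8 + 4 i \sqrt{141} \approx -8.0 + 47.497 i$)
$\sqrt{\left(-7\right) 121 + u} = \sqrt{\left(-7\right) 121 - \left(8 - 4 i \sqrt{141}\right)} = \sqrt{-847 - \left(8 - 4 i \sqrt{141}\right)} = \sqrt{-855 + 4 i \sqrt{141}}$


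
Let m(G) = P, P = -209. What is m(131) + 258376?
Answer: 258167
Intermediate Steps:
m(G) = -209
m(131) + 258376 = -209 + 258376 = 258167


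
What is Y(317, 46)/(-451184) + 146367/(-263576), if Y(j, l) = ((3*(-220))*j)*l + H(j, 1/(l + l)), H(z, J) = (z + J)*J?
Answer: 2613945262759081/125818707875072 ≈ 20.775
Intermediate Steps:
H(z, J) = J*(J + z) (H(z, J) = (J + z)*J = J*(J + z))
Y(j, l) = (j + 1/(2*l))/(2*l) - 660*j*l (Y(j, l) = ((3*(-220))*j)*l + (1/(l + l) + j)/(l + l) = (-660*j)*l + (1/(2*l) + j)/((2*l)) = -660*j*l + (1/(2*l))*(1/(2*l) + j) = -660*j*l + (1/(2*l))*(j + 1/(2*l)) = -660*j*l + (j + 1/(2*l))/(2*l) = (j + 1/(2*l))/(2*l) - 660*j*l)
Y(317, 46)/(-451184) + 146367/(-263576) = ((¼)/46² + (½)*317/46 - 660*317*46)/(-451184) + 146367/(-263576) = ((¼)*(1/2116) + (½)*317*(1/46) - 9624120)*(-1/451184) + 146367*(-1/263576) = (1/8464 + 317/92 - 9624120)*(-1/451184) - 146367/263576 = -81458522515/8464*(-1/451184) - 146367/263576 = 81458522515/3818821376 - 146367/263576 = 2613945262759081/125818707875072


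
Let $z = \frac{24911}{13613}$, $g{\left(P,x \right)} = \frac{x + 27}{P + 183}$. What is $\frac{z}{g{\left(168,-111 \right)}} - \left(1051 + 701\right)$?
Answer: $- \frac{670713915}{381164} \approx -1759.6$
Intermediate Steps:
$g{\left(P,x \right)} = \frac{27 + x}{183 + P}$
$z = \frac{24911}{13613}$ ($z = 24911 \cdot \frac{1}{13613} = \frac{24911}{13613} \approx 1.8299$)
$\frac{z}{g{\left(168,-111 \right)}} - \left(1051 + 701\right) = \frac{24911}{13613 \frac{27 - 111}{183 + 168}} - \left(1051 + 701\right) = \frac{24911}{13613 \cdot \frac{1}{351} \left(-84\right)} - 1752 = \frac{24911}{13613 \left(- \frac{28}{117}\right)} - 1752 = \frac{24911}{13613} \left(- \frac{117}{28}\right) - 1752 = - \frac{2914587}{381164} - 1752 = - \frac{670713915}{381164}$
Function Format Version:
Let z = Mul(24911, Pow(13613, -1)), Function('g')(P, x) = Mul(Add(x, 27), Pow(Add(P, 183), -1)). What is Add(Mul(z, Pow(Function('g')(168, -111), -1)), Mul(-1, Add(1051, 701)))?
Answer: Rational(-670713915, 381164) ≈ -1759.6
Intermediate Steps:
Function('g')(P, x) = Mul(Pow(Add(183, P), -1), Add(27, x)) (Function('g')(P, x) = Mul(Add(27, x), Pow(Add(183, P), -1)) = Mul(Pow(Add(183, P), -1), Add(27, x)))
z = Rational(24911, 13613) (z = Mul(24911, Rational(1, 13613)) = Rational(24911, 13613) ≈ 1.8299)
Add(Mul(z, Pow(Function('g')(168, -111), -1)), Mul(-1, Add(1051, 701))) = Add(Mul(Rational(24911, 13613), Pow(Mul(Pow(Add(183, 168), -1), Add(27, -111)), -1)), Mul(-1, Add(1051, 701))) = Add(Mul(Rational(24911, 13613), Pow(Mul(Pow(351, -1), -84), -1)), Mul(-1, 1752)) = Add(Mul(Rational(24911, 13613), Pow(Mul(Rational(1, 351), -84), -1)), -1752) = Add(Mul(Rational(24911, 13613), Pow(Rational(-28, 117), -1)), -1752) = Add(Mul(Rational(24911, 13613), Rational(-117, 28)), -1752) = Add(Rational(-2914587, 381164), -1752) = Rational(-670713915, 381164)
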